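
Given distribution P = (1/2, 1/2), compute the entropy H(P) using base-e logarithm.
0.6931 nats

Shannon entropy is H(X) = -Σ p(x) log p(x).

For P = (1/2, 1/2):
H = -1/2 × log_e(1/2) -1/2 × log_e(1/2)
H = 0.6931 nats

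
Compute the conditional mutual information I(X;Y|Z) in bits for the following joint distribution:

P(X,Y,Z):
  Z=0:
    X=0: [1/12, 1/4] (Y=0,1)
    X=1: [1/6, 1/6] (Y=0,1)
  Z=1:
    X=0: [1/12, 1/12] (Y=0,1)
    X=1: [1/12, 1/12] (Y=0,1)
0.0325 bits

Conditional mutual information: I(X;Y|Z) = H(X|Z) + H(Y|Z) - H(X,Y|Z)

H(Z) = 0.9183
H(X,Z) = 1.9183 → H(X|Z) = 1.0000
H(Y,Z) = 1.8879 → H(Y|Z) = 0.9696
H(X,Y,Z) = 2.8554 → H(X,Y|Z) = 1.9371

I(X;Y|Z) = 1.0000 + 0.9696 - 1.9371 = 0.0325 bits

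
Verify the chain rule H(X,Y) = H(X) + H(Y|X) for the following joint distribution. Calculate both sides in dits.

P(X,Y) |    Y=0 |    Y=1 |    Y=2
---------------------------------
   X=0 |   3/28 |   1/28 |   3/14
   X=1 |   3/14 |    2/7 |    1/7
H(X,Y) = 0.7185, H(X) = 0.2831, H(Y|X) = 0.4355 (all in dits)

Chain rule: H(X,Y) = H(X) + H(Y|X)

Left side — joint entropy directly:
H(X,Y) = -Σ p(x,y) log p(x,y) = 0.7185 dits

Right side — compute H(Y|X) from the conditional distributions:
P(X) = (5/14, 9/14), so H(X) = 0.2831 dits
H(Y|X) = Σ_x P(X=x) · H(Y|X=x):
  P(Y|X=0) = (3/10, 1/10, 3/5), H(Y|X=0) = 0.3900, weight P(X=0) = 5/14
  P(Y|X=1) = (1/3, 4/9, 2/9), H(Y|X=1) = 0.4607, weight P(X=1) = 9/14
H(Y|X) = 0.4355 dits

H(X) + H(Y|X) = 0.2831 + 0.4355 = 0.7185 dits

Both sides equal 0.7185 dits. ✓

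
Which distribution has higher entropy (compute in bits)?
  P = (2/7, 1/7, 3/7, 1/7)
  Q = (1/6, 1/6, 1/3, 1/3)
Q

Computing entropies in bits:
H(P) = 1.8424
H(Q) = 1.9183

Distribution Q has higher entropy.

Intuition: The distribution closer to uniform (more spread out) has higher entropy.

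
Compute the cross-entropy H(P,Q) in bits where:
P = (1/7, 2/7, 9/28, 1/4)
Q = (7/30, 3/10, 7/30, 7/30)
1.9959 bits

Cross-entropy: H(P,Q) = -Σ p(x) log q(x)

Alternatively: H(P,Q) = H(P) + D_KL(P||Q)
H(P) = 1.9438 bits
D_KL(P||Q) = 0.0522 bits

H(P,Q) = 1.9438 + 0.0522 = 1.9959 bits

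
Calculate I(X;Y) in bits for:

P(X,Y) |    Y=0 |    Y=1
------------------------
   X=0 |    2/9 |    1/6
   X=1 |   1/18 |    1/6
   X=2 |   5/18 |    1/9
0.0920 bits

Mutual information: I(X;Y) = H(X) + H(Y) - H(X,Y)

Marginals:
P(X) = (7/18, 2/9, 7/18), H(X) = 1.5420 bits
P(Y) = (5/9, 4/9), H(Y) = 0.9911 bits

Joint entropy: H(X,Y) = 2.4411 bits

I(X;Y) = 1.5420 + 0.9911 - 2.4411 = 0.0920 bits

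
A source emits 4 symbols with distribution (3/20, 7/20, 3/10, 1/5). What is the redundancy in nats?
0.0512 nats

Redundancy measures how far a source is from maximum entropy:
R = H_max - H(X)

Maximum entropy for 4 symbols: H_max = log_e(4) = 1.3863 nats
Actual entropy: H(X) = 1.3351 nats
Redundancy: R = 1.3863 - 1.3351 = 0.0512 nats

This redundancy represents potential for compression: the source could be compressed by 0.0512 nats per symbol.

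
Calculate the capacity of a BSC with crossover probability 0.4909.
0.0002 bits

For a binary symmetric channel (BSC) with error probability p:
Capacity C = 1 - H(p) bits per symbol

where H(p) = -p log₂(p) - (1-p) log₂(1-p) is the binary entropy function.

H(0.4909) = 0.9998 bits
C = 1 - 0.9998 = 0.0002 bits per symbol

This means we can reliably transmit up to 0.0002 bits of information per channel use.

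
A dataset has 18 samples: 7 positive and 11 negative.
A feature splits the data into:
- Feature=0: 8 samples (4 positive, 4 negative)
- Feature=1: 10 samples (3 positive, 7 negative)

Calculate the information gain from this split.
0.0300 bits

Information Gain = H(Y) - H(Y|Feature)

Before split:
P(positive) = 7/18 = 0.3889
H(Y) = 0.9641 bits

After split:
Feature=0: H = 1.0000 bits (weight = 8/18)
Feature=1: H = 0.8813 bits (weight = 10/18)
H(Y|Feature) = (8/18)×1.0000 + (10/18)×0.8813 = 0.9341 bits

Information Gain = 0.9641 - 0.9341 = 0.0300 bits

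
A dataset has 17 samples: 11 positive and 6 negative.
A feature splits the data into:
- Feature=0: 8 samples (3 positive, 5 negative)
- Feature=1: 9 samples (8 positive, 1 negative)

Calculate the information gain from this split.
0.2211 bits

Information Gain = H(Y) - H(Y|Feature)

Before split:
P(positive) = 11/17 = 0.6471
H(Y) = 0.9367 bits

After split:
Feature=0: H = 0.9544 bits (weight = 8/17)
Feature=1: H = 0.5033 bits (weight = 9/17)
H(Y|Feature) = (8/17)×0.9544 + (9/17)×0.5033 = 0.7156 bits

Information Gain = 0.9367 - 0.7156 = 0.2211 bits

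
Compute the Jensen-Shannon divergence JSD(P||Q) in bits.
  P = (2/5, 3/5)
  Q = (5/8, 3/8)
0.0369 bits

Jensen-Shannon divergence is:
JSD(P||Q) = 0.5 × D_KL(P||M) + 0.5 × D_KL(Q||M)
where M = 0.5 × (P + Q) is the mixture distribution.

M = 0.5 × (2/5, 3/5) + 0.5 × (5/8, 3/8) = (0.5125, 0.4875)

D_KL(P||M) = 0.0367 bits
D_KL(Q||M) = 0.0370 bits

JSD(P||Q) = 0.5 × 0.0367 + 0.5 × 0.0370 = 0.0369 bits

Unlike KL divergence, JSD is symmetric and bounded: 0 ≤ JSD ≤ log(2).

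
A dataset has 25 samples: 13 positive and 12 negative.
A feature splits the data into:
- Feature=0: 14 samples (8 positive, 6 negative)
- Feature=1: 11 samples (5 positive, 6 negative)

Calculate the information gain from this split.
0.0097 bits

Information Gain = H(Y) - H(Y|Feature)

Before split:
P(positive) = 13/25 = 0.5200
H(Y) = 0.9988 bits

After split:
Feature=0: H = 0.9852 bits (weight = 14/25)
Feature=1: H = 0.9940 bits (weight = 11/25)
H(Y|Feature) = (14/25)×0.9852 + (11/25)×0.9940 = 0.9891 bits

Information Gain = 0.9988 - 0.9891 = 0.0097 bits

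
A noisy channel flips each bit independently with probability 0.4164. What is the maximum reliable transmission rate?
0.0203 bits

For a binary symmetric channel (BSC) with error probability p:
Capacity C = 1 - H(p) bits per symbol

where H(p) = -p log₂(p) - (1-p) log₂(1-p) is the binary entropy function.

H(0.4164) = 0.9797 bits
C = 1 - 0.9797 = 0.0203 bits per symbol

This means we can reliably transmit up to 0.0203 bits of information per channel use.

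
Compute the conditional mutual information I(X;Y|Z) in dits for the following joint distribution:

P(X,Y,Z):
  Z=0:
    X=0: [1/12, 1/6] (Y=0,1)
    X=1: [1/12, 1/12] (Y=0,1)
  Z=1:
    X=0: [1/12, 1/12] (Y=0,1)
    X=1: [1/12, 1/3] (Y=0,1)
0.0133 dits

Conditional mutual information: I(X;Y|Z) = H(X|Z) + H(Y|Z) - H(X,Y|Z)

H(Z) = 0.2950
H(X,Z) = 0.5683 → H(X|Z) = 0.2734
H(Y,Z) = 0.5683 → H(Y|Z) = 0.2734
H(X,Y,Z) = 0.8283 → H(X,Y|Z) = 0.5334

I(X;Y|Z) = 0.2734 + 0.2734 - 0.5334 = 0.0133 dits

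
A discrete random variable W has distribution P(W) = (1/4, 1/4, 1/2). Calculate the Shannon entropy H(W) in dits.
0.4515 dits

Shannon entropy is H(X) = -Σ p(x) log p(x).

For P = (1/4, 1/4, 1/2):
H = -1/4 × log_10(1/4) -1/4 × log_10(1/4) -1/2 × log_10(1/2)
H = 0.4515 dits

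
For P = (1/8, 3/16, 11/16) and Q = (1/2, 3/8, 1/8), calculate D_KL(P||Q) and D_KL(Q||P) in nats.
D_KL(P||Q) = 0.8688, D_KL(Q||P) = 0.7400

KL divergence is not symmetric: D_KL(P||Q) ≠ D_KL(Q||P) in general.

D_KL(P||Q) = 0.8688 nats
D_KL(Q||P) = 0.7400 nats

No, they are not equal!

This asymmetry is why KL divergence is not a true distance metric.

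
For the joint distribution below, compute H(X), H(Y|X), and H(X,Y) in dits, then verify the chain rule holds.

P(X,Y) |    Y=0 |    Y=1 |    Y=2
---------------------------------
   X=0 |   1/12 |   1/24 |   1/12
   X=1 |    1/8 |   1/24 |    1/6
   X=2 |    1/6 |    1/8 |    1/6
H(X,Y) = 0.9097, H(X) = 0.4563, H(Y|X) = 0.4535 (all in dits)

Chain rule: H(X,Y) = H(X) + H(Y|X)

Left side — joint entropy directly:
H(X,Y) = -Σ p(x,y) log p(x,y) = 0.9097 dits

Right side — compute H(Y|X) from the conditional distributions:
P(X) = (5/24, 1/3, 11/24), so H(X) = 0.4563 dits
H(Y|X) = Σ_x P(X=x) · H(Y|X=x):
  P(Y|X=0) = (2/5, 1/5, 2/5), H(Y|X=0) = 0.4581, weight P(X=0) = 5/24
  P(Y|X=1) = (3/8, 1/8, 1/2), H(Y|X=1) = 0.4231, weight P(X=1) = 1/3
  P(Y|X=2) = (4/11, 3/11, 4/11), H(Y|X=2) = 0.4734, weight P(X=2) = 11/24
H(Y|X) = 0.4535 dits

H(X) + H(Y|X) = 0.4563 + 0.4535 = 0.9097 dits

Both sides equal 0.9097 dits. ✓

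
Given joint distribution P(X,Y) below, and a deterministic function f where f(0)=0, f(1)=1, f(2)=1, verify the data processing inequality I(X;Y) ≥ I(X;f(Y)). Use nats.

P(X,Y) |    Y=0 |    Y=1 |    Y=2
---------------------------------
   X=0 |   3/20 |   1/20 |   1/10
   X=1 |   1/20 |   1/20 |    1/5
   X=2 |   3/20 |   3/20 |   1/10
I(X;Y) = 0.0840, I(X;f(Y)) = 0.0397, inequality holds: 0.0840 ≥ 0.0397

Data Processing Inequality: For any Markov chain X → Y → Z, we have I(X;Y) ≥ I(X;Z).

Here Z = f(Y) is a deterministic function of Y, forming X → Y → Z.

Original I(X;Y) = 0.0840 nats

After applying f:
P(X,Z) where Z=f(Y):
- P(X,Z=0) = P(X,Y=0)
- P(X,Z=1) = P(X,Y=1) + P(X,Y=2)

I(X;Z) = I(X;f(Y)) = 0.0397 nats

Verification: 0.0840 ≥ 0.0397 ✓

Information cannot be created by processing; the function f can only lose information about X.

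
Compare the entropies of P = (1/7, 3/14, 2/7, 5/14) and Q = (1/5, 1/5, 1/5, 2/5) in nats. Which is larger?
P

Computing entropies in nats:
H(P) = 1.3337
H(Q) = 1.3322

Distribution P has higher entropy.

Intuition: The distribution closer to uniform (more spread out) has higher entropy.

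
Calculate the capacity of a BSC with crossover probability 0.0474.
0.7248 bits

For a binary symmetric channel (BSC) with error probability p:
Capacity C = 1 - H(p) bits per symbol

where H(p) = -p log₂(p) - (1-p) log₂(1-p) is the binary entropy function.

H(0.0474) = 0.2752 bits
C = 1 - 0.2752 = 0.7248 bits per symbol

This means we can reliably transmit up to 0.7248 bits of information per channel use.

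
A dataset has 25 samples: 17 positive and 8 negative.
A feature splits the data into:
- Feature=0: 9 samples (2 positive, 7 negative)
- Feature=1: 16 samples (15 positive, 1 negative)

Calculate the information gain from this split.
0.4134 bits

Information Gain = H(Y) - H(Y|Feature)

Before split:
P(positive) = 17/25 = 0.6800
H(Y) = 0.9044 bits

After split:
Feature=0: H = 0.7642 bits (weight = 9/25)
Feature=1: H = 0.3373 bits (weight = 16/25)
H(Y|Feature) = (9/25)×0.7642 + (16/25)×0.3373 = 0.4910 bits

Information Gain = 0.9044 - 0.4910 = 0.4134 bits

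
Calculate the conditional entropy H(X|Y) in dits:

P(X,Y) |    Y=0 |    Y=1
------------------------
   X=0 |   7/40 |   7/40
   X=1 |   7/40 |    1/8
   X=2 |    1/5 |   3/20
0.4748 dits

Using the chain rule: H(X|Y) = H(X,Y) - H(Y)

First, compute H(X,Y) = 0.7737 dits

Marginal P(Y) = (11/20, 9/20)
H(Y) = 0.2989 dits

H(X|Y) = H(X,Y) - H(Y) = 0.7737 - 0.2989 = 0.4748 dits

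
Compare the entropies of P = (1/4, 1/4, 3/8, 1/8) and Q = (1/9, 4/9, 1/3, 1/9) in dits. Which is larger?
P

Computing entropies in dits:
H(P) = 0.5737
H(Q) = 0.5276

Distribution P has higher entropy.

Intuition: The distribution closer to uniform (more spread out) has higher entropy.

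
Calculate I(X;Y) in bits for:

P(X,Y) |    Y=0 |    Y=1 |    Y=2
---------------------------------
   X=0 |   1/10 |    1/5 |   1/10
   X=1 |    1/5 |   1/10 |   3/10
0.0955 bits

Mutual information: I(X;Y) = H(X) + H(Y) - H(X,Y)

Marginals:
P(X) = (2/5, 3/5), H(X) = 0.9710 bits
P(Y) = (3/10, 3/10, 2/5), H(Y) = 1.5710 bits

Joint entropy: H(X,Y) = 2.4464 bits

I(X;Y) = 0.9710 + 1.5710 - 2.4464 = 0.0955 bits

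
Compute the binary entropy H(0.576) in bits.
0.9833 bits

The binary entropy function is:
H(p) = -p log(p) - (1-p) log(1-p)

H(0.576) = -0.576 × log_2(0.576) - 0.424 × log_2(0.424)
H(0.576) = 0.9833 bits

Note: Binary entropy is maximized at p=0.5 (H=1 bit) and minimized at p=0 or p=1 (H=0).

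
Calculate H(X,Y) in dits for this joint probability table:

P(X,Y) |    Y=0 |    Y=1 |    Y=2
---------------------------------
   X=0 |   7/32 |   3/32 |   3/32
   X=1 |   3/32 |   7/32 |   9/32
0.7328 dits

Joint entropy is H(X,Y) = -Σ_{x,y} p(x,y) log p(x,y).

Summing over all non-zero entries:
H(X,Y) = -[7/32·log_10(7/32) + 3/32·log_10(3/32) + 3/32·log_10(3/32) + 3/32·log_10(3/32) + 7/32·log_10(7/32) + 9/32·log_10(9/32)]
H(X,Y) = 0.7328 dits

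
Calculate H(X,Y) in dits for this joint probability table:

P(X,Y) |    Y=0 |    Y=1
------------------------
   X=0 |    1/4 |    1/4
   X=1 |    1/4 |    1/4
0.6021 dits

Joint entropy is H(X,Y) = -Σ_{x,y} p(x,y) log p(x,y).

Summing over all non-zero entries:
H(X,Y) = -[1/4·log_10(1/4) + 1/4·log_10(1/4) + 1/4·log_10(1/4) + 1/4·log_10(1/4)]
H(X,Y) = 0.6021 dits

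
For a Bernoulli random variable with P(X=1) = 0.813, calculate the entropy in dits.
0.2093 dits

The binary entropy function is:
H(p) = -p log(p) - (1-p) log(1-p)

H(0.813) = -0.813 × log_10(0.813) - 0.187 × log_10(0.187)
H(0.813) = 0.2093 dits

Note: Binary entropy is maximized at p=0.5 (H=1 bit) and minimized at p=0 or p=1 (H=0).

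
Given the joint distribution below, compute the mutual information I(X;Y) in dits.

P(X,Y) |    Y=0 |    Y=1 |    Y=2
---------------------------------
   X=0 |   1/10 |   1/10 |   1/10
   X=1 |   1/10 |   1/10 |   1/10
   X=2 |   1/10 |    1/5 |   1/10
0.0060 dits

Mutual information: I(X;Y) = H(X) + H(Y) - H(X,Y)

Marginals:
P(X) = (3/10, 3/10, 2/5), H(X) = 0.4729 dits
P(Y) = (3/10, 2/5, 3/10), H(Y) = 0.4729 dits

Joint entropy: H(X,Y) = 0.9398 dits

I(X;Y) = 0.4729 + 0.4729 - 0.9398 = 0.0060 dits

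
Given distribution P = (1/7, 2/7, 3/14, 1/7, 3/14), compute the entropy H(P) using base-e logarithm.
1.5741 nats

Shannon entropy is H(X) = -Σ p(x) log p(x).

For P = (1/7, 2/7, 3/14, 1/7, 3/14):
H = -1/7 × log_e(1/7) -2/7 × log_e(2/7) -3/14 × log_e(3/14) -1/7 × log_e(1/7) -3/14 × log_e(3/14)
H = 1.5741 nats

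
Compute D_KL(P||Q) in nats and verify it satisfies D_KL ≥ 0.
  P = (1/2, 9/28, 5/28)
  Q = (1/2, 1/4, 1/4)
0.0207 nats

KL divergence satisfies the Gibbs inequality: D_KL(P||Q) ≥ 0 for all distributions P, Q.

D_KL(P||Q) = Σ p(x) log(p(x)/q(x))
Term by term:
  x=0: 1/2 × log_e[(1/2)/(1/2)] = 0.0000
  x=1: 9/28 × log_e[(9/28)/(1/4)] = 0.0808
  x=2: 5/28 × log_e[(5/28)/(1/4)] = -0.0601
D_KL(P||Q) = 0.0207 nats

D_KL(P||Q) = 0.0207 ≥ 0 ✓

This non-negativity is a fundamental property: relative entropy cannot be negative because it measures how different Q is from P.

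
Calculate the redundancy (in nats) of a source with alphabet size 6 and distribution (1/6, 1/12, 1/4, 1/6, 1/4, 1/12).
0.0872 nats

Redundancy measures how far a source is from maximum entropy:
R = H_max - H(X)

Maximum entropy for 6 symbols: H_max = log_e(6) = 1.7918 nats
Actual entropy: H(X) = 1.7046 nats
Redundancy: R = 1.7918 - 1.7046 = 0.0872 nats

This redundancy represents potential for compression: the source could be compressed by 0.0872 nats per symbol.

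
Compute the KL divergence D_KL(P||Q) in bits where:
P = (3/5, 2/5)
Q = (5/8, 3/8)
0.0019 bits

KL divergence: D_KL(P||Q) = Σ p(x) log(p(x)/q(x))

Computing term by term:
  x=0: 3/5 × log_2[(3/5)/(5/8)] = 3/5 × -0.0589 = -0.0353
  x=1: 2/5 × log_2[(2/5)/(3/8)] = 2/5 × 0.0931 = 0.0372

D_KL(P||Q) = 0.0019 bits

Note: KL divergence is always non-negative and equals 0 iff P = Q.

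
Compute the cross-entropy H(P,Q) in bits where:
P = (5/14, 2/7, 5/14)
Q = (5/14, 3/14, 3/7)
1.6020 bits

Cross-entropy: H(P,Q) = -Σ p(x) log q(x)

Alternatively: H(P,Q) = H(P) + D_KL(P||Q)
H(P) = 1.5774 bits
D_KL(P||Q) = 0.0246 bits

H(P,Q) = 1.5774 + 0.0246 = 1.6020 bits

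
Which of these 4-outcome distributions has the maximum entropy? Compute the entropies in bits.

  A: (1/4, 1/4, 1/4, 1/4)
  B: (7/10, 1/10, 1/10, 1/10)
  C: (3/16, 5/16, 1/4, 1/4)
A

For a discrete distribution over n outcomes, entropy is maximized by the uniform distribution.

Computing entropies:
H(A) = 2.0000 bits
H(B) = 1.3568 bits
H(C) = 1.9772 bits

The uniform distribution (where all probabilities equal 1/4) achieves the maximum entropy of log_2(4) = 2.0000 bits.

Distribution A has the highest entropy.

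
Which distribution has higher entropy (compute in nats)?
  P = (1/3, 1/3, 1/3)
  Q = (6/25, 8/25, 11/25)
P

Computing entropies in nats:
H(P) = 1.0986
H(Q) = 1.0684

Distribution P has higher entropy.

Intuition: The distribution closer to uniform (more spread out) has higher entropy.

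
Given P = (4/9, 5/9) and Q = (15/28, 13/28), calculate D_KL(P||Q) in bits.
0.0241 bits

KL divergence: D_KL(P||Q) = Σ p(x) log(p(x)/q(x))

Computing term by term:
  x=0: 4/9 × log_2[(4/9)/(15/28)] = 4/9 × -0.2695 = -0.1198
  x=1: 5/9 × log_2[(5/9)/(13/28)] = 5/9 × 0.2589 = 0.1438

D_KL(P||Q) = 0.0241 bits

Note: KL divergence is always non-negative and equals 0 iff P = Q.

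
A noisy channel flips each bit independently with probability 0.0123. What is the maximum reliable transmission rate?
0.9043 bits

For a binary symmetric channel (BSC) with error probability p:
Capacity C = 1 - H(p) bits per symbol

where H(p) = -p log₂(p) - (1-p) log₂(1-p) is the binary entropy function.

H(0.0123) = 0.0957 bits
C = 1 - 0.0957 = 0.9043 bits per symbol

This means we can reliably transmit up to 0.9043 bits of information per channel use.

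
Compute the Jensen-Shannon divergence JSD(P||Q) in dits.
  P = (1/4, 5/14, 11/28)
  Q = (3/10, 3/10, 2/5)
0.0010 dits

Jensen-Shannon divergence is:
JSD(P||Q) = 0.5 × D_KL(P||M) + 0.5 × D_KL(Q||M)
where M = 0.5 × (P + Q) is the mixture distribution.

M = 0.5 × (1/4, 5/14, 11/28) + 0.5 × (3/10, 3/10, 2/5) = (11/40, 0.328571, 0.396429)

D_KL(P||M) = 0.0010 dits
D_KL(Q||M) = 0.0010 dits

JSD(P||Q) = 0.5 × 0.0010 + 0.5 × 0.0010 = 0.0010 dits

Unlike KL divergence, JSD is symmetric and bounded: 0 ≤ JSD ≤ log(2).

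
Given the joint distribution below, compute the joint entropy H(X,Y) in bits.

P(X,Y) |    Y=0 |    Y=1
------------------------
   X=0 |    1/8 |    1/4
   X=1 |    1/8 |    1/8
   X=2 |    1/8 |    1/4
2.5000 bits

Joint entropy is H(X,Y) = -Σ_{x,y} p(x,y) log p(x,y).

Summing over all non-zero entries:
H(X,Y) = -[1/8·log_2(1/8) + 1/4·log_2(1/4) + 1/8·log_2(1/8) + 1/8·log_2(1/8) + 1/8·log_2(1/8) + 1/4·log_2(1/4)]
H(X,Y) = 2.5000 bits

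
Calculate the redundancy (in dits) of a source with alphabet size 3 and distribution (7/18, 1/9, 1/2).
0.0611 dits

Redundancy measures how far a source is from maximum entropy:
R = H_max - H(X)

Maximum entropy for 3 symbols: H_max = log_10(3) = 0.4771 dits
Actual entropy: H(X) = 0.4161 dits
Redundancy: R = 0.4771 - 0.4161 = 0.0611 dits

This redundancy represents potential for compression: the source could be compressed by 0.0611 dits per symbol.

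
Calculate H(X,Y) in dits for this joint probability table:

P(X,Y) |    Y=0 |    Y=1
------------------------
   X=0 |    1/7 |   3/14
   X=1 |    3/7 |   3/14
0.5651 dits

Joint entropy is H(X,Y) = -Σ_{x,y} p(x,y) log p(x,y).

Summing over all non-zero entries:
H(X,Y) = -[1/7·log_10(1/7) + 3/14·log_10(3/14) + 3/7·log_10(3/7) + 3/14·log_10(3/14)]
H(X,Y) = 0.5651 dits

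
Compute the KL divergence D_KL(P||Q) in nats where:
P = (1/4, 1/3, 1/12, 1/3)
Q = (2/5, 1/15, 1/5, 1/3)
0.3460 nats

KL divergence: D_KL(P||Q) = Σ p(x) log(p(x)/q(x))

Computing term by term:
  x=0: 1/4 × log_e[(1/4)/(2/5)] = 1/4 × -0.4700 = -0.1175
  x=1: 1/3 × log_e[(1/3)/(1/15)] = 1/3 × 1.6094 = 0.5365
  x=2: 1/12 × log_e[(1/12)/(1/5)] = 1/12 × -0.8755 = -0.0730
  x=3: 1/3 × log_e[(1/3)/(1/3)] = 1/3 × 0.0000 = 0.0000

D_KL(P||Q) = 0.3460 nats

Note: KL divergence is always non-negative and equals 0 iff P = Q.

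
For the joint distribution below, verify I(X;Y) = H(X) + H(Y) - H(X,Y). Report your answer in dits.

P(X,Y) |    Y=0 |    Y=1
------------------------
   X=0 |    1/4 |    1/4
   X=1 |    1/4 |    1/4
I(X;Y) = 0.0000 dits

Mutual information has multiple equivalent forms:
- I(X;Y) = H(X) - H(X|Y)
- I(X;Y) = H(Y) - H(Y|X)
- I(X;Y) = H(X) + H(Y) - H(X,Y)

Computing all quantities:
H(X) = 0.3010, H(Y) = 0.3010, H(X,Y) = 0.6021
H(X|Y) = 0.3010, H(Y|X) = 0.3010

Verification:
H(X) - H(X|Y) = 0.3010 - 0.3010 = 0.0000
H(Y) - H(Y|X) = 0.3010 - 0.3010 = 0.0000
H(X) + H(Y) - H(X,Y) = 0.3010 + 0.3010 - 0.6021 = 0.0000

All forms give I(X;Y) = 0.0000 dits. ✓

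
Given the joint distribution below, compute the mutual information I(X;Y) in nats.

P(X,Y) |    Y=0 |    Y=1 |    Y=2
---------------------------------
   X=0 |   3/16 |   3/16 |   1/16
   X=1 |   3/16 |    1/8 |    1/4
0.0587 nats

Mutual information: I(X;Y) = H(X) + H(Y) - H(X,Y)

Marginals:
P(X) = (7/16, 9/16), H(X) = 0.6853 nats
P(Y) = (3/8, 5/16, 5/16), H(Y) = 1.0948 nats

Joint entropy: H(X,Y) = 1.7214 nats

I(X;Y) = 0.6853 + 1.0948 - 1.7214 = 0.0587 nats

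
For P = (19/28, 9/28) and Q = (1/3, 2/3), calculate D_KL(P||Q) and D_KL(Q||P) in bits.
D_KL(P||Q) = 0.3576, D_KL(Q||P) = 0.3598

KL divergence is not symmetric: D_KL(P||Q) ≠ D_KL(Q||P) in general.

D_KL(P||Q) = 0.3576 bits
D_KL(Q||P) = 0.3598 bits

No, they are not equal!

This asymmetry is why KL divergence is not a true distance metric.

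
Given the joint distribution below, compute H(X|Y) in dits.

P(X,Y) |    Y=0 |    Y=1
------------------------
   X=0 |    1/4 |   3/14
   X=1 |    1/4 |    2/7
0.2988 dits

Using the chain rule: H(X|Y) = H(X,Y) - H(Y)

First, compute H(X,Y) = 0.5998 dits

Marginal P(Y) = (1/2, 1/2)
H(Y) = 0.3010 dits

H(X|Y) = H(X,Y) - H(Y) = 0.5998 - 0.3010 = 0.2988 dits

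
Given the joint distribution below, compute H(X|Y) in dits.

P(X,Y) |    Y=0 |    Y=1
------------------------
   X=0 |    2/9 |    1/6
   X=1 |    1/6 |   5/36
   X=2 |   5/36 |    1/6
0.4720 dits

Using the chain rule: H(X|Y) = H(X,Y) - H(Y)

First, compute H(X,Y) = 0.7724 dits

Marginal P(Y) = (19/36, 17/36)
H(Y) = 0.3004 dits

H(X|Y) = H(X,Y) - H(Y) = 0.7724 - 0.3004 = 0.4720 dits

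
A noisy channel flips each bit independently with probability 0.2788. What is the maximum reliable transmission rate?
0.1462 bits

For a binary symmetric channel (BSC) with error probability p:
Capacity C = 1 - H(p) bits per symbol

where H(p) = -p log₂(p) - (1-p) log₂(1-p) is the binary entropy function.

H(0.2788) = 0.8538 bits
C = 1 - 0.8538 = 0.1462 bits per symbol

This means we can reliably transmit up to 0.1462 bits of information per channel use.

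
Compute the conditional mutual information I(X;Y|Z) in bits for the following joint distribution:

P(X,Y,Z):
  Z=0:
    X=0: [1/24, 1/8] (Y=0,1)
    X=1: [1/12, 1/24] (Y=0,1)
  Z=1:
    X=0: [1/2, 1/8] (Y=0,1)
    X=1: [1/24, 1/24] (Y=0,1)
0.0604 bits

Conditional mutual information: I(X;Y|Z) = H(X|Z) + H(Y|Z) - H(X,Y|Z)

H(Z) = 0.8709
H(X,Z) = 1.5284 → H(X|Z) = 0.6575
H(Y,Z) = 1.7158 → H(Y|Z) = 0.8449
H(X,Y,Z) = 2.3129 → H(X,Y|Z) = 1.4420

I(X;Y|Z) = 0.6575 + 0.8449 - 1.4420 = 0.0604 bits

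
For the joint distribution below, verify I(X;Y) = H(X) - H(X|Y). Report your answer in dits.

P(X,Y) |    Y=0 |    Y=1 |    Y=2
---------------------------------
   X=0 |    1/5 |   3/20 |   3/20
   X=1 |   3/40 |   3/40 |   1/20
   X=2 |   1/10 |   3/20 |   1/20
I(X;Y) = 0.0078 dits

Mutual information has multiple equivalent forms:
- I(X;Y) = H(X) - H(X|Y)
- I(X;Y) = H(Y) - H(Y|X)
- I(X;Y) = H(X) + H(Y) - H(X,Y)

Computing all quantities:
H(X) = 0.4472, H(Y) = 0.4700, H(X,Y) = 0.9094
H(X|Y) = 0.4394, H(Y|X) = 0.4622

Verification:
H(X) - H(X|Y) = 0.4472 - 0.4394 = 0.0078
H(Y) - H(Y|X) = 0.4700 - 0.4622 = 0.0078
H(X) + H(Y) - H(X,Y) = 0.4472 + 0.4700 - 0.9094 = 0.0078

All forms give I(X;Y) = 0.0078 dits. ✓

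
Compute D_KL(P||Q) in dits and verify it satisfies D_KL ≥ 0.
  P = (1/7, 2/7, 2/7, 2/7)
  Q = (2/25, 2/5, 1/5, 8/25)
0.0244 dits

KL divergence satisfies the Gibbs inequality: D_KL(P||Q) ≥ 0 for all distributions P, Q.

D_KL(P||Q) = Σ p(x) log(p(x)/q(x))
Term by term:
  x=0: 1/7 × log_10[(1/7)/(2/25)] = 0.0360
  x=1: 2/7 × log_10[(2/7)/(2/5)] = -0.0418
  x=2: 2/7 × log_10[(2/7)/(1/5)] = 0.0443
  x=3: 2/7 × log_10[(2/7)/(8/25)] = -0.0141
D_KL(P||Q) = 0.0244 dits

D_KL(P||Q) = 0.0244 ≥ 0 ✓

This non-negativity is a fundamental property: relative entropy cannot be negative because it measures how different Q is from P.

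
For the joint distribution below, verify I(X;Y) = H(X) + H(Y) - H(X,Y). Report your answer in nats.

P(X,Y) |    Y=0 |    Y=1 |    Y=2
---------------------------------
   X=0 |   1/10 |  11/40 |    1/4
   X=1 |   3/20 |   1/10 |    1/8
I(X;Y) = 0.0371 nats

Mutual information has multiple equivalent forms:
- I(X;Y) = H(X) - H(X|Y)
- I(X;Y) = H(Y) - H(Y|X)
- I(X;Y) = H(X) + H(Y) - H(X,Y)

Computing all quantities:
H(X) = 0.6616, H(Y) = 1.0822, H(X,Y) = 1.7066
H(X|Y) = 0.6244, H(Y|X) = 1.0450

Verification:
H(X) - H(X|Y) = 0.6616 - 0.6244 = 0.0371
H(Y) - H(Y|X) = 1.0822 - 1.0450 = 0.0371
H(X) + H(Y) - H(X,Y) = 0.6616 + 1.0822 - 1.7066 = 0.0371

All forms give I(X;Y) = 0.0371 nats. ✓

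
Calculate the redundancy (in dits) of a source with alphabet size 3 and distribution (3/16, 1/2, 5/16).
0.0324 dits

Redundancy measures how far a source is from maximum entropy:
R = H_max - H(X)

Maximum entropy for 3 symbols: H_max = log_10(3) = 0.4771 dits
Actual entropy: H(X) = 0.4447 dits
Redundancy: R = 0.4771 - 0.4447 = 0.0324 dits

This redundancy represents potential for compression: the source could be compressed by 0.0324 dits per symbol.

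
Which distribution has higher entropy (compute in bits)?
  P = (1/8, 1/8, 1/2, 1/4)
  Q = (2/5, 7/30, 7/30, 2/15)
Q

Computing entropies in bits:
H(P) = 1.7500
H(Q) = 1.8961

Distribution Q has higher entropy.

Intuition: The distribution closer to uniform (more spread out) has higher entropy.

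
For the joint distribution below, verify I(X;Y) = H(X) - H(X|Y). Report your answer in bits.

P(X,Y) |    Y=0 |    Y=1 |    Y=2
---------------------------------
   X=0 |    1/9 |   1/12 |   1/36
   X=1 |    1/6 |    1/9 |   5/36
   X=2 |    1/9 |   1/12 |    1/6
I(X;Y) = 0.0557 bits

Mutual information has multiple equivalent forms:
- I(X;Y) = H(X) - H(X|Y)
- I(X;Y) = H(Y) - H(Y|X)
- I(X;Y) = H(X) + H(Y) - H(X,Y)

Computing all quantities:
H(X) = 1.5391, H(Y) = 1.5715, H(X,Y) = 3.0550
H(X|Y) = 1.4834, H(Y|X) = 1.5158

Verification:
H(X) - H(X|Y) = 1.5391 - 1.4834 = 0.0557
H(Y) - H(Y|X) = 1.5715 - 1.5158 = 0.0557
H(X) + H(Y) - H(X,Y) = 1.5391 + 1.5715 - 3.0550 = 0.0557

All forms give I(X;Y) = 0.0557 bits. ✓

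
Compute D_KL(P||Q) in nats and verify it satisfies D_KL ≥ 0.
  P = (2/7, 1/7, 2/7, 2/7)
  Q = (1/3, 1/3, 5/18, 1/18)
0.3109 nats

KL divergence satisfies the Gibbs inequality: D_KL(P||Q) ≥ 0 for all distributions P, Q.

D_KL(P||Q) = Σ p(x) log(p(x)/q(x))
Term by term:
  x=0: 2/7 × log_e[(2/7)/(1/3)] = -0.0440
  x=1: 1/7 × log_e[(1/7)/(1/3)] = -0.1210
  x=2: 2/7 × log_e[(2/7)/(5/18)] = 0.0080
  x=3: 2/7 × log_e[(2/7)/(1/18)] = 0.4679
D_KL(P||Q) = 0.3109 nats

D_KL(P||Q) = 0.3109 ≥ 0 ✓

This non-negativity is a fundamental property: relative entropy cannot be negative because it measures how different Q is from P.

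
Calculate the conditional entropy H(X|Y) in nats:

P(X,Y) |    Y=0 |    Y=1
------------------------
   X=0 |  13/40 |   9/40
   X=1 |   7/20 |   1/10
0.6680 nats

Using the chain rule: H(X|Y) = H(X,Y) - H(Y)

First, compute H(X,Y) = 1.2986 nats

Marginal P(Y) = (27/40, 13/40)
H(Y) = 0.6306 nats

H(X|Y) = H(X,Y) - H(Y) = 1.2986 - 0.6306 = 0.6680 nats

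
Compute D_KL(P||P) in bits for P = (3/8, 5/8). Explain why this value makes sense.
0.0000 bits

KL divergence satisfies the Gibbs inequality: D_KL(P||Q) ≥ 0 for all distributions P, Q.

D_KL(P||Q) = Σ p(x) log(p(x)/q(x))
Each term is p(x) × log_2(p(x)/p(x)) = p(x) × log_2(1) = 0, so the sum is 0.
D_KL(P||Q) = 0.0000 bits

When P = Q, the KL divergence is exactly 0, as there is no 'divergence' between identical distributions.

This non-negativity is a fundamental property: relative entropy cannot be negative because it measures how different Q is from P.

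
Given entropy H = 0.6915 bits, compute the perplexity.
1.6150

Perplexity is 2^H (or exp(H) for natural log).

H = 0.6915 bits
Perplexity = 2^0.6915 = 1.6150

Interpretation: The model's uncertainty is equivalent to choosing uniformly among 1.6 options.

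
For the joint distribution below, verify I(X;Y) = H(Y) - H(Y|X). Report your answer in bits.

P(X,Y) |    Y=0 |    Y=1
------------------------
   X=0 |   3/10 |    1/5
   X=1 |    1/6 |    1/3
I(X;Y) = 0.0522 bits

Mutual information has multiple equivalent forms:
- I(X;Y) = H(X) - H(X|Y)
- I(X;Y) = H(Y) - H(Y|X)
- I(X;Y) = H(X) + H(Y) - H(X,Y)

Computing all quantities:
H(X) = 1.0000, H(Y) = 0.9968, H(X,Y) = 1.9446
H(X|Y) = 0.9478, H(Y|X) = 0.9446

Verification:
H(X) - H(X|Y) = 1.0000 - 0.9478 = 0.0522
H(Y) - H(Y|X) = 0.9968 - 0.9446 = 0.0522
H(X) + H(Y) - H(X,Y) = 1.0000 + 0.9968 - 1.9446 = 0.0522

All forms give I(X;Y) = 0.0522 bits. ✓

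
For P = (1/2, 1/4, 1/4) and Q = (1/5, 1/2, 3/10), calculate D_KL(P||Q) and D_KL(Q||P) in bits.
D_KL(P||Q) = 0.3452, D_KL(Q||P) = 0.3145

KL divergence is not symmetric: D_KL(P||Q) ≠ D_KL(Q||P) in general.

D_KL(P||Q) = 0.3452 bits
D_KL(Q||P) = 0.3145 bits

No, they are not equal!

This asymmetry is why KL divergence is not a true distance metric.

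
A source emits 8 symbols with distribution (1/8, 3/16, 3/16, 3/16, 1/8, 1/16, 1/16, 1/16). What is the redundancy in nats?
0.0981 nats

Redundancy measures how far a source is from maximum entropy:
R = H_max - H(X)

Maximum entropy for 8 symbols: H_max = log_e(8) = 2.0794 nats
Actual entropy: H(X) = 1.9813 nats
Redundancy: R = 2.0794 - 1.9813 = 0.0981 nats

This redundancy represents potential for compression: the source could be compressed by 0.0981 nats per symbol.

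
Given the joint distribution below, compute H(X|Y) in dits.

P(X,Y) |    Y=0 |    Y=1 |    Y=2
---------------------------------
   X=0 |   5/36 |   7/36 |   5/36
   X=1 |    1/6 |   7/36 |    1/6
0.2999 dits

Using the chain rule: H(X|Y) = H(X,Y) - H(Y)

First, compute H(X,Y) = 0.7741 dits

Marginal P(Y) = (11/36, 7/18, 11/36)
H(Y) = 0.4742 dits

H(X|Y) = H(X,Y) - H(Y) = 0.7741 - 0.4742 = 0.2999 dits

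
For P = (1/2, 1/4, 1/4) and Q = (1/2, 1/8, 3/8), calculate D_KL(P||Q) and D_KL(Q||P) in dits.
D_KL(P||Q) = 0.0312, D_KL(Q||P) = 0.0284

KL divergence is not symmetric: D_KL(P||Q) ≠ D_KL(Q||P) in general.

D_KL(P||Q) = 0.0312 dits
D_KL(Q||P) = 0.0284 dits

No, they are not equal!

This asymmetry is why KL divergence is not a true distance metric.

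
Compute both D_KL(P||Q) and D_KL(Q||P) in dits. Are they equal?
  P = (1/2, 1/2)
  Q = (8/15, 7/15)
D_KL(P||Q) = 0.0010, D_KL(Q||P) = 0.0010

KL divergence is not symmetric: D_KL(P||Q) ≠ D_KL(Q||P) in general.

D_KL(P||Q) = 0.0010 dits
D_KL(Q||P) = 0.0010 dits

In this case they happen to be equal (to 4 decimal places).

This asymmetry is why KL divergence is not a true distance metric.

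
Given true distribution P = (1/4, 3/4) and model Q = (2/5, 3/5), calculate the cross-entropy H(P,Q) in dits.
0.2659 dits

Cross-entropy: H(P,Q) = -Σ p(x) log q(x)

Alternatively: H(P,Q) = H(P) + D_KL(P||Q)
H(P) = 0.2442 dits
D_KL(P||Q) = 0.0217 dits

H(P,Q) = 0.2442 + 0.0217 = 0.2659 dits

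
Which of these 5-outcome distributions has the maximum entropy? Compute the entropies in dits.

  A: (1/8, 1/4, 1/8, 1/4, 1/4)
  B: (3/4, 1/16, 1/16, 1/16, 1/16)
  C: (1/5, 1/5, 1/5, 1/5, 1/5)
C

For a discrete distribution over n outcomes, entropy is maximized by the uniform distribution.

Computing entropies:
H(A) = 0.6773 dits
H(B) = 0.3947 dits
H(C) = 0.6990 dits

The uniform distribution (where all probabilities equal 1/5) achieves the maximum entropy of log_10(5) = 0.6990 dits.

Distribution C has the highest entropy.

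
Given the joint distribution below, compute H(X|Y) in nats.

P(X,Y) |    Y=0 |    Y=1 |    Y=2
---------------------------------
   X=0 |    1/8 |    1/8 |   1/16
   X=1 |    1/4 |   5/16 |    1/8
0.6198 nats

Using the chain rule: H(X|Y) = H(X,Y) - H(Y)

First, compute H(X,Y) = 1.6631 nats

Marginal P(Y) = (3/8, 7/16, 3/16)
H(Y) = 1.0434 nats

H(X|Y) = H(X,Y) - H(Y) = 1.6631 - 1.0434 = 0.6198 nats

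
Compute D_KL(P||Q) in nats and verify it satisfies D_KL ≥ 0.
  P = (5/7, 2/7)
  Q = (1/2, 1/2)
0.0949 nats

KL divergence satisfies the Gibbs inequality: D_KL(P||Q) ≥ 0 for all distributions P, Q.

D_KL(P||Q) = Σ p(x) log(p(x)/q(x))
Term by term:
  x=0: 5/7 × log_e[(5/7)/(1/2)] = 0.2548
  x=1: 2/7 × log_e[(2/7)/(1/2)] = -0.1599
D_KL(P||Q) = 0.0949 nats

D_KL(P||Q) = 0.0949 ≥ 0 ✓

This non-negativity is a fundamental property: relative entropy cannot be negative because it measures how different Q is from P.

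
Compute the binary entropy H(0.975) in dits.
0.0508 dits

The binary entropy function is:
H(p) = -p log(p) - (1-p) log(1-p)

H(0.975) = -0.975 × log_10(0.975) - 0.025 × log_10(0.025)
H(0.975) = 0.0508 dits

Note: Binary entropy is maximized at p=0.5 (H=1 bit) and minimized at p=0 or p=1 (H=0).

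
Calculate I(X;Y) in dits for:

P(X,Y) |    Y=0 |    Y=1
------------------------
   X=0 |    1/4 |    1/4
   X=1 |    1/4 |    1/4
0.0000 dits

Mutual information: I(X;Y) = H(X) + H(Y) - H(X,Y)

Marginals:
P(X) = (1/2, 1/2), H(X) = 0.3010 dits
P(Y) = (1/2, 1/2), H(Y) = 0.3010 dits

Joint entropy: H(X,Y) = 0.6021 dits

I(X;Y) = 0.3010 + 0.3010 - 0.6021 = 0.0000 dits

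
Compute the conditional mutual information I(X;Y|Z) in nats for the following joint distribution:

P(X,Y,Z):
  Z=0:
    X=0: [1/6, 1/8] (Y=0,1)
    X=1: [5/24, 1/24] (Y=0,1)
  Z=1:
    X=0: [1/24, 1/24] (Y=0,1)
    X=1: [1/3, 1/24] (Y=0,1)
0.0513 nats

Conditional mutual information: I(X;Y|Z) = H(X|Z) + H(Y|Z) - H(X,Y|Z)

H(Z) = 0.6897
H(X,Z) = 1.2808 → H(X|Z) = 0.5912
H(Y,Z) = 1.2413 → H(Y|Z) = 0.5517
H(X,Y,Z) = 1.7812 → H(X,Y|Z) = 1.0916

I(X;Y|Z) = 0.5912 + 0.5517 - 1.0916 = 0.0513 nats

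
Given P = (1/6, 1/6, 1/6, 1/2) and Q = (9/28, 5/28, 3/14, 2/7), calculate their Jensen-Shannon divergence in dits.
0.0125 dits

Jensen-Shannon divergence is:
JSD(P||Q) = 0.5 × D_KL(P||M) + 0.5 × D_KL(Q||M)
where M = 0.5 × (P + Q) is the mixture distribution.

M = 0.5 × (1/6, 1/6, 1/6, 1/2) + 0.5 × (9/28, 5/28, 3/14, 2/7) = (0.244048, 0.172619, 4/21, 11/28)

D_KL(P||M) = 0.0126 dits
D_KL(Q||M) = 0.0125 dits

JSD(P||Q) = 0.5 × 0.0126 + 0.5 × 0.0125 = 0.0125 dits

Unlike KL divergence, JSD is symmetric and bounded: 0 ≤ JSD ≤ log(2).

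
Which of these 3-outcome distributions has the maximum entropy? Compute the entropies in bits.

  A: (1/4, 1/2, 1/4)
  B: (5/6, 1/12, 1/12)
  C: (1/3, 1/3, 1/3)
C

For a discrete distribution over n outcomes, entropy is maximized by the uniform distribution.

Computing entropies:
H(A) = 1.5000 bits
H(B) = 0.8167 bits
H(C) = 1.5850 bits

The uniform distribution (where all probabilities equal 1/3) achieves the maximum entropy of log_2(3) = 1.5850 bits.

Distribution C has the highest entropy.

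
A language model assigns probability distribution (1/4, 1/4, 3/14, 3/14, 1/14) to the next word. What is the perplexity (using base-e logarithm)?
4.6732

Perplexity is e^H (or exp(H) for natural log).

First, H = -Σ p log p = 1.5418 nats
Perplexity = e^1.5418 = 4.6732

Interpretation: The model's uncertainty is equivalent to choosing uniformly among 4.7 options.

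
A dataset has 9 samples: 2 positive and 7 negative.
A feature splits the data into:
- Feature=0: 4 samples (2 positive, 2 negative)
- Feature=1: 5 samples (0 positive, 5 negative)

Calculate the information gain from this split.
0.3198 bits

Information Gain = H(Y) - H(Y|Feature)

Before split:
P(positive) = 2/9 = 0.2222
H(Y) = 0.7642 bits

After split:
Feature=0: H = 1.0000 bits (weight = 4/9)
Feature=1: H = 0.0000 bits (weight = 5/9)
H(Y|Feature) = (4/9)×1.0000 + (5/9)×0.0000 = 0.4444 bits

Information Gain = 0.7642 - 0.4444 = 0.3198 bits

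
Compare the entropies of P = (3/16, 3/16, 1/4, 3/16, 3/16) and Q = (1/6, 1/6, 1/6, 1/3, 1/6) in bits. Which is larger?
P

Computing entropies in bits:
H(P) = 2.3113
H(Q) = 2.2516

Distribution P has higher entropy.

Intuition: The distribution closer to uniform (more spread out) has higher entropy.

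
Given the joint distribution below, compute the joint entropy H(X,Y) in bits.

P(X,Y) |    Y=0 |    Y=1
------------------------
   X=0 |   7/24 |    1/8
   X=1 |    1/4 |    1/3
1.9218 bits

Joint entropy is H(X,Y) = -Σ_{x,y} p(x,y) log p(x,y).

Summing over all non-zero entries:
H(X,Y) = -[7/24·log_2(7/24) + 1/8·log_2(1/8) + 1/4·log_2(1/4) + 1/3·log_2(1/3)]
H(X,Y) = 1.9218 bits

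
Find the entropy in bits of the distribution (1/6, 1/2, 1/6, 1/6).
1.7925 bits

Shannon entropy is H(X) = -Σ p(x) log p(x).

For P = (1/6, 1/2, 1/6, 1/6):
H = -1/6 × log_2(1/6) -1/2 × log_2(1/2) -1/6 × log_2(1/6) -1/6 × log_2(1/6)
H = 1.7925 bits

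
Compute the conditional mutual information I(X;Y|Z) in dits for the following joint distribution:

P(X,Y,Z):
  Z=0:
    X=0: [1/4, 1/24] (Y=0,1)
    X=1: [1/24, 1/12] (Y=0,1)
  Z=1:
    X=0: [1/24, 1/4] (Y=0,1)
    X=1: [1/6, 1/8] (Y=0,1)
0.0507 dits

Conditional mutual information: I(X;Y|Z) = H(X|Z) + H(Y|Z) - H(X,Y|Z)

H(Z) = 0.2950
H(X,Z) = 0.5811 → H(X|Z) = 0.2861
H(Y,Z) = 0.5706 → H(Y|Z) = 0.2757
H(X,Y,Z) = 0.8061 → H(X,Y|Z) = 0.5111

I(X;Y|Z) = 0.2861 + 0.2757 - 0.5111 = 0.0507 dits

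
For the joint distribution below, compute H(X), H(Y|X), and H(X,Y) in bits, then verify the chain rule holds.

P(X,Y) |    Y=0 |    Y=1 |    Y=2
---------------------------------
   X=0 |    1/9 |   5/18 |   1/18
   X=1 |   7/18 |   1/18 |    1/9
H(X,Y) = 2.2110, H(X) = 0.9911, H(Y|X) = 1.2199 (all in bits)

Chain rule: H(X,Y) = H(X) + H(Y|X)

Left side — joint entropy directly:
H(X,Y) = -Σ p(x,y) log p(x,y) = 2.2110 bits

Right side — compute H(Y|X) from the conditional distributions:
P(X) = (4/9, 5/9), so H(X) = 0.9911 bits
H(Y|X) = Σ_x P(X=x) · H(Y|X=x):
  P(Y|X=0) = (1/4, 5/8, 1/8), H(Y|X=0) = 1.2988, weight P(X=0) = 4/9
  P(Y|X=1) = (7/10, 1/10, 1/5), H(Y|X=1) = 1.1568, weight P(X=1) = 5/9
H(Y|X) = 1.2199 bits

H(X) + H(Y|X) = 0.9911 + 1.2199 = 2.2110 bits

Both sides equal 2.2110 bits. ✓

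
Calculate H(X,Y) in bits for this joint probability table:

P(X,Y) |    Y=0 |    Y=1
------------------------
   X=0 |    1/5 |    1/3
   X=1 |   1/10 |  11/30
1.8556 bits

Joint entropy is H(X,Y) = -Σ_{x,y} p(x,y) log p(x,y).

Summing over all non-zero entries:
H(X,Y) = -[1/5·log_2(1/5) + 1/3·log_2(1/3) + 1/10·log_2(1/10) + 11/30·log_2(11/30)]
H(X,Y) = 1.8556 bits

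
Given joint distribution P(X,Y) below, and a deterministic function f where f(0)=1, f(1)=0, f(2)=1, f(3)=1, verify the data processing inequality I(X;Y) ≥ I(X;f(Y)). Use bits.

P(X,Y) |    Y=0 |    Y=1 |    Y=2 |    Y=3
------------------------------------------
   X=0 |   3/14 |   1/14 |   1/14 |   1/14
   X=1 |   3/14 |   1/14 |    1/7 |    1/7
I(X;Y) = 0.0202, I(X;f(Y)) = 0.0025, inequality holds: 0.0202 ≥ 0.0025

Data Processing Inequality: For any Markov chain X → Y → Z, we have I(X;Y) ≥ I(X;Z).

Here Z = f(Y) is a deterministic function of Y, forming X → Y → Z.

Original I(X;Y) = 0.0202 bits

After applying f:
P(X,Z) where Z=f(Y):
- P(X,Z=0) = P(X,Y=1)
- P(X,Z=1) = P(X,Y=0) + P(X,Y=2) + P(X,Y=3)

I(X;Z) = I(X;f(Y)) = 0.0025 bits

Verification: 0.0202 ≥ 0.0025 ✓

Information cannot be created by processing; the function f can only lose information about X.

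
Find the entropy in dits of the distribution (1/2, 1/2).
0.3010 dits

Shannon entropy is H(X) = -Σ p(x) log p(x).

For P = (1/2, 1/2):
H = -1/2 × log_10(1/2) -1/2 × log_10(1/2)
H = 0.3010 dits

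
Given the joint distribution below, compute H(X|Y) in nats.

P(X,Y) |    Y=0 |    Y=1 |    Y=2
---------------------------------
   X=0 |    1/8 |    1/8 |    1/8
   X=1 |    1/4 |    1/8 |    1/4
0.6507 nats

Using the chain rule: H(X|Y) = H(X,Y) - H(Y)

First, compute H(X,Y) = 1.7329 nats

Marginal P(Y) = (3/8, 1/4, 3/8)
H(Y) = 1.0822 nats

H(X|Y) = H(X,Y) - H(Y) = 1.7329 - 1.0822 = 0.6507 nats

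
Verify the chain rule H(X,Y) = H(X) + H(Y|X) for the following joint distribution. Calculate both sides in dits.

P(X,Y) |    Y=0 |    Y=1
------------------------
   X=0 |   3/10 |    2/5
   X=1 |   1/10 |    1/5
H(X,Y) = 0.5558, H(X) = 0.2653, H(Y|X) = 0.2905 (all in dits)

Chain rule: H(X,Y) = H(X) + H(Y|X)

Left side — joint entropy directly:
H(X,Y) = -Σ p(x,y) log p(x,y) = 0.5558 dits

Right side — compute H(Y|X) from the conditional distributions:
P(X) = (7/10, 3/10), so H(X) = 0.2653 dits
H(Y|X) = Σ_x P(X=x) · H(Y|X=x):
  P(Y|X=0) = (3/7, 4/7), H(Y|X=0) = 0.2966, weight P(X=0) = 7/10
  P(Y|X=1) = (1/3, 2/3), H(Y|X=1) = 0.2764, weight P(X=1) = 3/10
H(Y|X) = 0.2905 dits

H(X) + H(Y|X) = 0.2653 + 0.2905 = 0.5558 dits

Both sides equal 0.5558 dits. ✓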